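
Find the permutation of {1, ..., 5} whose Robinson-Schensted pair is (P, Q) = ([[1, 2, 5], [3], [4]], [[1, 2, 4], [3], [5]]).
Reverse the RSK construction: for i from n down to 1, find the cell of Q containing i, remove the entry at that cell from P, and reverse-bump it up through P; the value ejected from row 1 is w(i).

Step i=5: Q has 5 at row 3, column 1; remove 4 from row 3 of P and reverse-bump: 4 enters row 2 and ejects 3; 3 enters row 1 and ejects 2. So w(5) = 2. P is now [[1, 3, 5], [4]].
Step i=4: Q has 4 at row 1, column 3; remove that cell from P, ejecting 5. So w(4) = 5. P is now [[1, 3], [4]].
Step i=3: Q has 3 at row 2, column 1; remove 4 from row 2 of P and reverse-bump: 4 enters row 1 and ejects 3. So w(3) = 3. P is now [[1, 4]].
Step i=2: Q has 2 at row 1, column 2; remove that cell from P, ejecting 4. So w(2) = 4. P is now [[1]].
Step i=1: Q has 1 at row 1, column 1; remove that cell from P, ejecting 1. So w(1) = 1. P is now [].

So w = 1 4 3 5 2.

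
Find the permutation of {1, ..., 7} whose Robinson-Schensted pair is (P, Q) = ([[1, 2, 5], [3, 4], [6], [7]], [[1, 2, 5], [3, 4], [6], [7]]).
Reverse the RSK construction: for i from n down to 1, find the cell of Q containing i, remove the entry at that cell from P, and reverse-bump it up through P; the value ejected from row 1 is w(i).

Step i=7: Q has 7 at row 4, column 1; remove 7 from row 4 of P and reverse-bump: 7 enters row 3 and ejects 6; 6 enters row 2 and ejects 4; 4 enters row 1 and ejects 2. So w(7) = 2. P is now [[1, 4, 5], [3, 6], [7]].
Step i=6: Q has 6 at row 3, column 1; remove 7 from row 3 of P and reverse-bump: 7 enters row 2 and ejects 6; 6 enters row 1 and ejects 5. So w(6) = 5. P is now [[1, 4, 6], [3, 7]].
Step i=5: Q has 5 at row 1, column 3; remove that cell from P, ejecting 6. So w(5) = 6. P is now [[1, 4], [3, 7]].
Step i=4: Q has 4 at row 2, column 2; remove 7 from row 2 of P and reverse-bump: 7 enters row 1 and ejects 4. So w(4) = 4. P is now [[1, 7], [3]].
Step i=3: Q has 3 at row 2, column 1; remove 3 from row 2 of P and reverse-bump: 3 enters row 1 and ejects 1. So w(3) = 1. P is now [[3, 7]].
Step i=2: Q has 2 at row 1, column 2; remove that cell from P, ejecting 7. So w(2) = 7. P is now [[3]].
Step i=1: Q has 1 at row 1, column 1; remove that cell from P, ejecting 3. So w(1) = 3. P is now [].

So w = 3 7 1 4 6 5 2.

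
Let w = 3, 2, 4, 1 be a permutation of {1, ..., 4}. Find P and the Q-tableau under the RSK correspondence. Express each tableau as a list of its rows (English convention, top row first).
P = [[1, 4], [2], [3]], Q = [[1, 3], [2], [4]]

Insert each entry of the permutation into P by Schensted row insertion, recording in Q the position of each new cell.

After inserting 3: P = [[3]].
After inserting 2: P = [[2], [3]].
After inserting 4: P = [[2, 4], [3]].
After inserting 1: P = [[1, 4], [2], [3]].

So P = [[1, 4], [2], [3]], Q = [[1, 3], [2], [4]].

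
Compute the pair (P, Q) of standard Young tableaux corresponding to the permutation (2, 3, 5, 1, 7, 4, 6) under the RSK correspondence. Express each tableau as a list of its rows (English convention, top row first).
Insert each entry of the permutation into P by Schensted row insertion, recording in Q the position of each new cell.

Insert 2: appended to row 1. P = [[2]].
Insert 3: appended to row 1. P = [[2, 3]].
Insert 5: appended to row 1. P = [[2, 3, 5]].
Insert 1: 1 bumps 2 from row 1; 2 starts row 2. P = [[1, 3, 5], [2]].
Insert 7: appended to row 1. P = [[1, 3, 5, 7], [2]].
Insert 4: 4 bumps 5 from row 1; 5 appends to row 2. P = [[1, 3, 4, 7], [2, 5]].
Insert 6: 6 bumps 7 from row 1; 7 appends to row 2. P = [[1, 3, 4, 6], [2, 5, 7]].

So P = [[1, 3, 4, 6], [2, 5, 7]], Q = [[1, 2, 3, 5], [4, 6, 7]].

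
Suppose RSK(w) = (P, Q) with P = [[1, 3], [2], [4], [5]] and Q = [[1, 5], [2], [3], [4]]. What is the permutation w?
5 4 2 1 3

Reverse RSK: for i = n, n-1, ..., 1, locate i in Q, remove the corresponding corner cell from P, and reverse-bump its entry up through P; the value ejected from row 1 is w(i).

So w = 5 4 2 1 3.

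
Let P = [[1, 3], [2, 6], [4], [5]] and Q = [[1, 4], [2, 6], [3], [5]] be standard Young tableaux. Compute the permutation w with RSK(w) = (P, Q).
5 4 2 6 1 3

Reverse the RSK construction: for i from n down to 1, find the cell of Q containing i, remove the entry at that cell from P, and reverse-bump it up through P; the value ejected from row 1 is w(i).

Step i=6: Q has 6 at row 2, column 2; remove 6 from row 2 of P and reverse-bump: 6 enters row 1 and ejects 3. So w(6) = 3. P is now [[1, 6], [2], [4], [5]].
Step i=5: Q has 5 at row 4, column 1; remove 5 from row 4 of P and reverse-bump: 5 enters row 3 and ejects 4; 4 enters row 2 and ejects 2; 2 enters row 1 and ejects 1. So w(5) = 1. P is now [[2, 6], [4], [5]].
Step i=4: Q has 4 at row 1, column 2; remove that cell from P, ejecting 6. So w(4) = 6. P is now [[2], [4], [5]].
Step i=3: Q has 3 at row 3, column 1; remove 5 from row 3 of P and reverse-bump: 5 enters row 2 and ejects 4; 4 enters row 1 and ejects 2. So w(3) = 2. P is now [[4], [5]].
Step i=2: Q has 2 at row 2, column 1; remove 5 from row 2 of P and reverse-bump: 5 enters row 1 and ejects 4. So w(2) = 4. P is now [[5]].
Step i=1: Q has 1 at row 1, column 1; remove that cell from P, ejecting 5. So w(1) = 5. P is now [].

So w = 5 4 2 6 1 3.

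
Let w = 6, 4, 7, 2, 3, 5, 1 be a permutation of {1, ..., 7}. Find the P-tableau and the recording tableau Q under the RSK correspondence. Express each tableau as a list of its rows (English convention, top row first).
Insert each entry of the permutation into P by Schensted row insertion, recording in Q the position of each new cell.

After inserting 6: P = [[6]].
After inserting 4: P = [[4], [6]].
After inserting 7: P = [[4, 7], [6]].
After inserting 2: P = [[2, 7], [4], [6]].
After inserting 3: P = [[2, 3], [4, 7], [6]].
After inserting 5: P = [[2, 3, 5], [4, 7], [6]].
After inserting 1: P = [[1, 3, 5], [2, 7], [4], [6]].

So P = [[1, 3, 5], [2, 7], [4], [6]], Q = [[1, 3, 6], [2, 5], [4], [7]].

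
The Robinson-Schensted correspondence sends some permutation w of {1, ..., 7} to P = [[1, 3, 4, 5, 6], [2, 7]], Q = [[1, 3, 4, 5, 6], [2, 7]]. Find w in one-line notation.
Reverse the RSK construction: for i from n down to 1, find the cell of Q containing i, remove the entry at that cell from P, and reverse-bump it up through P; the value ejected from row 1 is w(i).

Step i=7: Q has 7 at row 2, column 2; remove 7 from row 2 of P and reverse-bump: 7 enters row 1 and ejects 6. So w(7) = 6. P is now [[1, 3, 4, 5, 7], [2]].
Step i=6: Q has 6 at row 1, column 5; remove that cell from P, ejecting 7. So w(6) = 7. P is now [[1, 3, 4, 5], [2]].
Step i=5: Q has 5 at row 1, column 4; remove that cell from P, ejecting 5. So w(5) = 5. P is now [[1, 3, 4], [2]].
Step i=4: Q has 4 at row 1, column 3; remove that cell from P, ejecting 4. So w(4) = 4. P is now [[1, 3], [2]].
Step i=3: Q has 3 at row 1, column 2; remove that cell from P, ejecting 3. So w(3) = 3. P is now [[1], [2]].
Step i=2: Q has 2 at row 2, column 1; remove 2 from row 2 of P and reverse-bump: 2 enters row 1 and ejects 1. So w(2) = 1. P is now [[2]].
Step i=1: Q has 1 at row 1, column 1; remove that cell from P, ejecting 2. So w(1) = 2. P is now [].

So w = 2 1 3 4 5 7 6.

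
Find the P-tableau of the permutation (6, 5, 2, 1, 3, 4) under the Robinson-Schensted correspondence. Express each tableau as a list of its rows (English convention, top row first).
Insert 6: appended to row 1. P = [[6]].
Insert 5: 5 bumps 6 from row 1; 6 starts row 2. P = [[5], [6]].
Insert 2: 2 bumps 5 from row 1; 5 bumps 6 from row 2; 6 starts row 3. P = [[2], [5], [6]].
Insert 1: 1 bumps 2 from row 1; 2 bumps 5 from row 2; 5 bumps 6 from row 3; 6 starts row 4. P = [[1], [2], [5], [6]].
Insert 3: appended to row 1. P = [[1, 3], [2], [5], [6]].
Insert 4: appended to row 1. P = [[1, 3, 4], [2], [5], [6]].

So P = [[1, 3, 4], [2], [5], [6]].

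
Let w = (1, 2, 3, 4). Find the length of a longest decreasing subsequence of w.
1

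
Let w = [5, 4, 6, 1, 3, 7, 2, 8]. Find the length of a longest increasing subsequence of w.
4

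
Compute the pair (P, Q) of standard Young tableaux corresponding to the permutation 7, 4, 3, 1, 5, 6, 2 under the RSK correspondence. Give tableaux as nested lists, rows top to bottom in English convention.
P = [[1, 2, 6], [3, 5], [4], [7]], Q = [[1, 5, 6], [2, 7], [3], [4]]

Insert each entry of the permutation into P by Schensted row insertion, recording in Q the position of each new cell.

Insert 7: appended to row 1. P = [[7]].
Insert 4: 4 bumps 7 from row 1; 7 starts row 2. P = [[4], [7]].
Insert 3: 3 bumps 4 from row 1; 4 bumps 7 from row 2; 7 starts row 3. P = [[3], [4], [7]].
Insert 1: 1 bumps 3 from row 1; 3 bumps 4 from row 2; 4 bumps 7 from row 3; 7 starts row 4. P = [[1], [3], [4], [7]].
Insert 5: appended to row 1. P = [[1, 5], [3], [4], [7]].
Insert 6: appended to row 1. P = [[1, 5, 6], [3], [4], [7]].
Insert 2: 2 bumps 5 from row 1; 5 appends to row 2. P = [[1, 2, 6], [3, 5], [4], [7]].

So P = [[1, 2, 6], [3, 5], [4], [7]], Q = [[1, 5, 6], [2, 7], [3], [4]].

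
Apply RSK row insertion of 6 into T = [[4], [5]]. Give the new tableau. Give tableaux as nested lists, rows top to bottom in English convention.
[[4, 6], [5]]

6 is larger than every entry of row 1, so it is appended to row 1. The new tableau is [[4, 6], [5]].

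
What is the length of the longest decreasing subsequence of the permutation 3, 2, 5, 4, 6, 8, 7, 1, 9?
3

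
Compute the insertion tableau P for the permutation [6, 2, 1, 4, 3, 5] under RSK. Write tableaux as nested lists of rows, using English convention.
P = [[1, 3, 5], [2, 4], [6]]

Insert 6: appended to row 1. P = [[6]].
Insert 2: 2 bumps 6 from row 1; 6 starts row 2. P = [[2], [6]].
Insert 1: 1 bumps 2 from row 1; 2 bumps 6 from row 2; 6 starts row 3. P = [[1], [2], [6]].
Insert 4: appended to row 1. P = [[1, 4], [2], [6]].
Insert 3: 3 bumps 4 from row 1; 4 appends to row 2. P = [[1, 3], [2, 4], [6]].
Insert 5: appended to row 1. P = [[1, 3, 5], [2, 4], [6]].

So P = [[1, 3, 5], [2, 4], [6]].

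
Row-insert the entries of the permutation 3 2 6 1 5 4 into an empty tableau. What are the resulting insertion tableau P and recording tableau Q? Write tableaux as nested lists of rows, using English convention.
P = [[1, 4], [2, 5], [3, 6]], Q = [[1, 3], [2, 5], [4, 6]]

Insert each entry of the permutation into P by Schensted row insertion, recording in Q the position of each new cell.

Insert 3: appended to row 1. P = [[3]], Q = [[1]].
Insert 2: 2 bumps 3 from row 1; 3 starts row 2. P = [[2], [3]], Q = [[1], [2]].
Insert 6: appended to row 1. P = [[2, 6], [3]], Q = [[1, 3], [2]].
Insert 1: 1 bumps 2 from row 1; 2 bumps 3 from row 2; 3 starts row 3. P = [[1, 6], [2], [3]], Q = [[1, 3], [2], [4]].
Insert 5: 5 bumps 6 from row 1; 6 appends to row 2. P = [[1, 5], [2, 6], [3]], Q = [[1, 3], [2, 5], [4]].
Insert 4: 4 bumps 5 from row 1; 5 bumps 6 from row 2; 6 appends to row 3. P = [[1, 4], [2, 5], [3, 6]], Q = [[1, 3], [2, 5], [4, 6]].

So P = [[1, 4], [2, 5], [3, 6]], Q = [[1, 3], [2, 5], [4, 6]].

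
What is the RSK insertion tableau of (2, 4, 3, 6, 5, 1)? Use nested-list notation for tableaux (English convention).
P = [[1, 3, 5], [2, 6], [4]]

Insert 2: appended to row 1. P = [[2]].
Insert 4: appended to row 1. P = [[2, 4]].
Insert 3: 3 bumps 4 from row 1; 4 starts row 2. P = [[2, 3], [4]].
Insert 6: appended to row 1. P = [[2, 3, 6], [4]].
Insert 5: 5 bumps 6 from row 1; 6 appends to row 2. P = [[2, 3, 5], [4, 6]].
Insert 1: 1 bumps 2 from row 1; 2 bumps 4 from row 2; 4 starts row 3. P = [[1, 3, 5], [2, 6], [4]].

So P = [[1, 3, 5], [2, 6], [4]].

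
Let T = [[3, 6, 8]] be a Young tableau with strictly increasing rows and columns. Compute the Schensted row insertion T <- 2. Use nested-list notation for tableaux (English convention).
[[2, 6, 8], [3]]

In row 1, 2 replaces 3 (the leftmost entry greater than 2); 3 is bumped to row 2. 3 starts a new row 2. The new tableau is [[2, 6, 8], [3]].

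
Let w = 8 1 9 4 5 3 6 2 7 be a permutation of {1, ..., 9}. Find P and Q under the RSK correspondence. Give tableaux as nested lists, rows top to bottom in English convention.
Insert each entry of the permutation into P by Schensted row insertion, recording in Q the position of each new cell.

After inserting 8: P = [[8]].
After inserting 1: P = [[1], [8]].
After inserting 9: P = [[1, 9], [8]].
After inserting 4: P = [[1, 4], [8, 9]].
After inserting 5: P = [[1, 4, 5], [8, 9]].
After inserting 3: P = [[1, 3, 5], [4, 9], [8]].
After inserting 6: P = [[1, 3, 5, 6], [4, 9], [8]].
After inserting 2: P = [[1, 2, 5, 6], [3, 9], [4], [8]].
After inserting 7: P = [[1, 2, 5, 6, 7], [3, 9], [4], [8]].

So P = [[1, 2, 5, 6, 7], [3, 9], [4], [8]], Q = [[1, 3, 5, 7, 9], [2, 4], [6], [8]].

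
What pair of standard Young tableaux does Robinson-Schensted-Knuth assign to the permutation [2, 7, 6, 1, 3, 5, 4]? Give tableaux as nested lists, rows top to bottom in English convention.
P = [[1, 3, 4], [2, 5], [6], [7]], Q = [[1, 2, 6], [3, 5], [4], [7]]

Insert each entry of the permutation into P by Schensted row insertion, recording in Q the position of each new cell.

Insert 2: appended to row 1. P = [[2]].
Insert 7: appended to row 1. P = [[2, 7]].
Insert 6: 6 bumps 7 from row 1; 7 starts row 2. P = [[2, 6], [7]].
Insert 1: 1 bumps 2 from row 1; 2 bumps 7 from row 2; 7 starts row 3. P = [[1, 6], [2], [7]].
Insert 3: 3 bumps 6 from row 1; 6 appends to row 2. P = [[1, 3], [2, 6], [7]].
Insert 5: appended to row 1. P = [[1, 3, 5], [2, 6], [7]].
Insert 4: 4 bumps 5 from row 1; 5 bumps 6 from row 2; 6 bumps 7 from row 3; 7 starts row 4. P = [[1, 3, 4], [2, 5], [6], [7]].

So P = [[1, 3, 4], [2, 5], [6], [7]], Q = [[1, 2, 6], [3, 5], [4], [7]].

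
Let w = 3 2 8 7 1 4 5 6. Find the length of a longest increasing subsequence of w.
4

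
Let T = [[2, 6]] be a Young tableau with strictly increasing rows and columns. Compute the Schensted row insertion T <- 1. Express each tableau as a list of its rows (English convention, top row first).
In row 1, 1 replaces 2 (the leftmost entry greater than 1); 2 is bumped to row 2. 2 starts a new row 2. The new tableau is [[1, 6], [2]].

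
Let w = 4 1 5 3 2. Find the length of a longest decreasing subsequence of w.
3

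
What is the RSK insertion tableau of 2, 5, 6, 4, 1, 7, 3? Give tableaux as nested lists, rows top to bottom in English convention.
P = [[1, 3, 6, 7], [2, 4], [5]]

Insert 2: appended to row 1. P = [[2]].
Insert 5: appended to row 1. P = [[2, 5]].
Insert 6: appended to row 1. P = [[2, 5, 6]].
Insert 4: 4 bumps 5 from row 1; 5 starts row 2. P = [[2, 4, 6], [5]].
Insert 1: 1 bumps 2 from row 1; 2 bumps 5 from row 2; 5 starts row 3. P = [[1, 4, 6], [2], [5]].
Insert 7: appended to row 1. P = [[1, 4, 6, 7], [2], [5]].
Insert 3: 3 bumps 4 from row 1; 4 appends to row 2. P = [[1, 3, 6, 7], [2, 4], [5]].

So P = [[1, 3, 6, 7], [2, 4], [5]].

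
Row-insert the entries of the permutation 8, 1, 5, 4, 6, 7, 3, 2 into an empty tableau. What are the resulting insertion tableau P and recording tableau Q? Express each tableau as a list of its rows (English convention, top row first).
Insert each entry of the permutation into P by Schensted row insertion, recording in Q the position of each new cell.

Insert 8: appended to row 1. P = [[8]], Q = [[1]].
Insert 1: 1 bumps 8 from row 1; 8 starts row 2. P = [[1], [8]], Q = [[1], [2]].
Insert 5: appended to row 1. P = [[1, 5], [8]], Q = [[1, 3], [2]].
Insert 4: 4 bumps 5 from row 1; 5 bumps 8 from row 2; 8 starts row 3. P = [[1, 4], [5], [8]], Q = [[1, 3], [2], [4]].
Insert 6: appended to row 1. P = [[1, 4, 6], [5], [8]], Q = [[1, 3, 5], [2], [4]].
Insert 7: appended to row 1. P = [[1, 4, 6, 7], [5], [8]], Q = [[1, 3, 5, 6], [2], [4]].
Insert 3: 3 bumps 4 from row 1; 4 bumps 5 from row 2; 5 bumps 8 from row 3; 8 starts row 4. P = [[1, 3, 6, 7], [4], [5], [8]], Q = [[1, 3, 5, 6], [2], [4], [7]].
Insert 2: 2 bumps 3 from row 1; 3 bumps 4 from row 2; 4 bumps 5 from row 3; 5 bumps 8 from row 4; 8 starts row 5. P = [[1, 2, 6, 7], [3], [4], [5], [8]], Q = [[1, 3, 5, 6], [2], [4], [7], [8]].

So P = [[1, 2, 6, 7], [3], [4], [5], [8]], Q = [[1, 3, 5, 6], [2], [4], [7], [8]].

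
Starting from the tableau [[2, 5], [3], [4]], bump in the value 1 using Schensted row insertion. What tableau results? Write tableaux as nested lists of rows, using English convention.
[[1, 5], [2], [3], [4]]

In row 1, 1 replaces 2 (the leftmost entry greater than 1); 2 is bumped to row 2. In row 2, 2 replaces 3 (the leftmost entry greater than 2); 3 is bumped to row 3. In row 3, 3 replaces 4 (the leftmost entry greater than 3); 4 is bumped to row 4. 4 starts a new row 4. The new tableau is [[1, 5], [2], [3], [4]].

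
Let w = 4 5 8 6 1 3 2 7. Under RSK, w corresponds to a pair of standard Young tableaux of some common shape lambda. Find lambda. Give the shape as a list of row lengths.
Row-insert each entry into an empty tableau.

After inserting 4: P = [[4]].
After inserting 5: P = [[4, 5]].
After inserting 8: P = [[4, 5, 8]].
After inserting 6: P = [[4, 5, 6], [8]].
After inserting 1: P = [[1, 5, 6], [4], [8]].
After inserting 3: P = [[1, 3, 6], [4, 5], [8]].
After inserting 2: P = [[1, 2, 6], [3, 5], [4], [8]].
After inserting 7: P = [[1, 2, 6, 7], [3, 5], [4], [8]].

The final insertion tableau P = [[1, 2, 6, 7], [3, 5], [4], [8]] has shape [4, 2, 1, 1].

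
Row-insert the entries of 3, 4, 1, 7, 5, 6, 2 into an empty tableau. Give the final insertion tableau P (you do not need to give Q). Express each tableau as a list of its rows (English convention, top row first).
P = [[1, 2, 5, 6], [3, 4], [7]]

Insert 3: appended to row 1. P = [[3]].
Insert 4: appended to row 1. P = [[3, 4]].
Insert 1: 1 bumps 3 from row 1; 3 starts row 2. P = [[1, 4], [3]].
Insert 7: appended to row 1. P = [[1, 4, 7], [3]].
Insert 5: 5 bumps 7 from row 1; 7 appends to row 2. P = [[1, 4, 5], [3, 7]].
Insert 6: appended to row 1. P = [[1, 4, 5, 6], [3, 7]].
Insert 2: 2 bumps 4 from row 1; 4 bumps 7 from row 2; 7 starts row 3. P = [[1, 2, 5, 6], [3, 4], [7]].

So P = [[1, 2, 5, 6], [3, 4], [7]].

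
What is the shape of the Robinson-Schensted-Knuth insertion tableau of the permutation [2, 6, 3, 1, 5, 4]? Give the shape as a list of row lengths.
Row-insert each entry into an empty tableau.

After inserting 2: P = [[2]].
After inserting 6: P = [[2, 6]].
After inserting 3: P = [[2, 3], [6]].
After inserting 1: P = [[1, 3], [2], [6]].
After inserting 5: P = [[1, 3, 5], [2], [6]].
After inserting 4: P = [[1, 3, 4], [2, 5], [6]].

The final insertion tableau P = [[1, 3, 4], [2, 5], [6]] has shape [3, 2, 1].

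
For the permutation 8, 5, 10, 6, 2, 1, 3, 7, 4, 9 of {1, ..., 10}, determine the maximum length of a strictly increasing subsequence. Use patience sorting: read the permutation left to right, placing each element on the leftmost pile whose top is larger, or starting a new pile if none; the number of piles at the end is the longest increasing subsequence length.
4

8: new pile. tops = [8]
5: onto pile 1 (replacing 8). tops = [5]
10: new pile. tops = [5, 10]
6: onto pile 2 (replacing 10). tops = [5, 6]
2: onto pile 1 (replacing 5). tops = [2, 6]
1: onto pile 1 (replacing 2). tops = [1, 6]
3: onto pile 2 (replacing 6). tops = [1, 3]
7: new pile. tops = [1, 3, 7]
4: onto pile 3 (replacing 7). tops = [1, 3, 4]
9: new pile. tops = [1, 3, 4, 9]

4 piles, so the longest increasing subsequence has length 4.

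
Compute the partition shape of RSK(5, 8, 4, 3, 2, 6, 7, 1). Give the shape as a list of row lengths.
Row-insert each entry into an empty tableau.

After inserting 5: P = [[5]].
After inserting 8: P = [[5, 8]].
After inserting 4: P = [[4, 8], [5]].
After inserting 3: P = [[3, 8], [4], [5]].
After inserting 2: P = [[2, 8], [3], [4], [5]].
After inserting 6: P = [[2, 6], [3, 8], [4], [5]].
After inserting 7: P = [[2, 6, 7], [3, 8], [4], [5]].
After inserting 1: P = [[1, 6, 7], [2, 8], [3], [4], [5]].

The final insertion tableau P = [[1, 6, 7], [2, 8], [3], [4], [5]] has shape [3, 2, 1, 1, 1].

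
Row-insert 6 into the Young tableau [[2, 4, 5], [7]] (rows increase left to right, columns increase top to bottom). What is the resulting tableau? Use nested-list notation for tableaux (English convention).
6 is larger than every entry of row 1, so it is appended to row 1. The new tableau is [[2, 4, 5, 6], [7]].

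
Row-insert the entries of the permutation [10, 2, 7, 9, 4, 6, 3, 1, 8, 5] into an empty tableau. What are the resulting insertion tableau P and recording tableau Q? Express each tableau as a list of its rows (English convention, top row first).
Insert each entry of the permutation into P by Schensted row insertion, recording in Q the position of each new cell.

Insert 10: appended to row 1. P = [[10]].
Insert 2: 2 bumps 10 from row 1; 10 starts row 2. P = [[2], [10]].
Insert 7: appended to row 1. P = [[2, 7], [10]].
Insert 9: appended to row 1. P = [[2, 7, 9], [10]].
Insert 4: 4 bumps 7 from row 1; 7 bumps 10 from row 2; 10 starts row 3. P = [[2, 4, 9], [7], [10]].
Insert 6: 6 bumps 9 from row 1; 9 appends to row 2. P = [[2, 4, 6], [7, 9], [10]].
Insert 3: 3 bumps 4 from row 1; 4 bumps 7 from row 2; 7 bumps 10 from row 3; 10 starts row 4. P = [[2, 3, 6], [4, 9], [7], [10]].
Insert 1: 1 bumps 2 from row 1; 2 bumps 4 from row 2; 4 bumps 7 from row 3; 7 bumps 10 from row 4; 10 starts row 5. P = [[1, 3, 6], [2, 9], [4], [7], [10]].
Insert 8: appended to row 1. P = [[1, 3, 6, 8], [2, 9], [4], [7], [10]].
Insert 5: 5 bumps 6 from row 1; 6 bumps 9 from row 2; 9 appends to row 3. P = [[1, 3, 5, 8], [2, 6], [4, 9], [7], [10]].

So P = [[1, 3, 5, 8], [2, 6], [4, 9], [7], [10]], Q = [[1, 3, 4, 9], [2, 6], [5, 10], [7], [8]].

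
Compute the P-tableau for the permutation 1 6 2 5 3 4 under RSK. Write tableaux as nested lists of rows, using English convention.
P = [[1, 2, 3, 4], [5], [6]]

Insert 1: appended to row 1. P = [[1]].
Insert 6: appended to row 1. P = [[1, 6]].
Insert 2: 2 bumps 6 from row 1; 6 starts row 2. P = [[1, 2], [6]].
Insert 5: appended to row 1. P = [[1, 2, 5], [6]].
Insert 3: 3 bumps 5 from row 1; 5 bumps 6 from row 2; 6 starts row 3. P = [[1, 2, 3], [5], [6]].
Insert 4: appended to row 1. P = [[1, 2, 3, 4], [5], [6]].

So P = [[1, 2, 3, 4], [5], [6]].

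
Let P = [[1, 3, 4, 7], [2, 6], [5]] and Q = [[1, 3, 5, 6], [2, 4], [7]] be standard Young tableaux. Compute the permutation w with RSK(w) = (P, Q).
Reverse the RSK construction: for i from n down to 1, find the cell of Q containing i, remove the entry at that cell from P, and reverse-bump it up through P; the value ejected from row 1 is w(i).

Step i=7: Q has 7 at row 3, column 1; remove 5 from row 3 of P and reverse-bump: 5 enters row 2 and ejects 2; 2 enters row 1 and ejects 1. So w(7) = 1. P is now [[2, 3, 4, 7], [5, 6]].
Step i=6: Q has 6 at row 1, column 4; remove that cell from P, ejecting 7. So w(6) = 7. P is now [[2, 3, 4], [5, 6]].
Step i=5: Q has 5 at row 1, column 3; remove that cell from P, ejecting 4. So w(5) = 4. P is now [[2, 3], [5, 6]].
Step i=4: Q has 4 at row 2, column 2; remove 6 from row 2 of P and reverse-bump: 6 enters row 1 and ejects 3. So w(4) = 3. P is now [[2, 6], [5]].
Step i=3: Q has 3 at row 1, column 2; remove that cell from P, ejecting 6. So w(3) = 6. P is now [[2], [5]].
Step i=2: Q has 2 at row 2, column 1; remove 5 from row 2 of P and reverse-bump: 5 enters row 1 and ejects 2. So w(2) = 2. P is now [[5]].
Step i=1: Q has 1 at row 1, column 1; remove that cell from P, ejecting 5. So w(1) = 5. P is now [].

So w = 5 2 6 3 4 7 1.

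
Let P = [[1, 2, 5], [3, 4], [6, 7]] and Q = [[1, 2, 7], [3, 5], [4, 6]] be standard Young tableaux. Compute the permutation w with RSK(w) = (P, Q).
6 7 3 1 4 2 5

Reverse the RSK construction: for i from n down to 1, find the cell of Q containing i, remove the entry at that cell from P, and reverse-bump it up through P; the value ejected from row 1 is w(i).

Step i=7: Q has 7 at row 1, column 3; remove that cell from P, ejecting 5. So w(7) = 5. P is now [[1, 2], [3, 4], [6, 7]].
Step i=6: Q has 6 at row 3, column 2; remove 7 from row 3 of P and reverse-bump: 7 enters row 2 and ejects 4; 4 enters row 1 and ejects 2. So w(6) = 2. P is now [[1, 4], [3, 7], [6]].
Step i=5: Q has 5 at row 2, column 2; remove 7 from row 2 of P and reverse-bump: 7 enters row 1 and ejects 4. So w(5) = 4. P is now [[1, 7], [3], [6]].
Step i=4: Q has 4 at row 3, column 1; remove 6 from row 3 of P and reverse-bump: 6 enters row 2 and ejects 3; 3 enters row 1 and ejects 1. So w(4) = 1. P is now [[3, 7], [6]].
Step i=3: Q has 3 at row 2, column 1; remove 6 from row 2 of P and reverse-bump: 6 enters row 1 and ejects 3. So w(3) = 3. P is now [[6, 7]].
Step i=2: Q has 2 at row 1, column 2; remove that cell from P, ejecting 7. So w(2) = 7. P is now [[6]].
Step i=1: Q has 1 at row 1, column 1; remove that cell from P, ejecting 6. So w(1) = 6. P is now [].

So w = 6 7 3 1 4 2 5.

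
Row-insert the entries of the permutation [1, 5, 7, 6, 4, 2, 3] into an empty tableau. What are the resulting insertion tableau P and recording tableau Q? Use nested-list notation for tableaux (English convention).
P = [[1, 2, 3], [4, 6], [5], [7]], Q = [[1, 2, 3], [4, 7], [5], [6]]

Insert each entry of the permutation into P by Schensted row insertion, recording in Q the position of each new cell.

Insert 1: appended to row 1. P = [[1]].
Insert 5: appended to row 1. P = [[1, 5]].
Insert 7: appended to row 1. P = [[1, 5, 7]].
Insert 6: 6 bumps 7 from row 1; 7 starts row 2. P = [[1, 5, 6], [7]].
Insert 4: 4 bumps 5 from row 1; 5 bumps 7 from row 2; 7 starts row 3. P = [[1, 4, 6], [5], [7]].
Insert 2: 2 bumps 4 from row 1; 4 bumps 5 from row 2; 5 bumps 7 from row 3; 7 starts row 4. P = [[1, 2, 6], [4], [5], [7]].
Insert 3: 3 bumps 6 from row 1; 6 appends to row 2. P = [[1, 2, 3], [4, 6], [5], [7]].

So P = [[1, 2, 3], [4, 6], [5], [7]], Q = [[1, 2, 3], [4, 7], [5], [6]].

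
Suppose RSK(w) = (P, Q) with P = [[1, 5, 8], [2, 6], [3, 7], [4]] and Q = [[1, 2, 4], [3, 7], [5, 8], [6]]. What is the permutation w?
Reverse RSK: for i = n, n-1, ..., 1, locate i in Q, remove the corresponding corner cell from P, and reverse-bump its entry up through P; the value ejected from row 1 is w(i).

So w = 4 7 3 8 2 1 6 5.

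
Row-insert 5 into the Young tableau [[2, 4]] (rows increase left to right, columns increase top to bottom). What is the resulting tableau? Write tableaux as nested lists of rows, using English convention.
[[2, 4, 5]]

5 is larger than every entry of row 1, so it is appended to row 1. The new tableau is [[2, 4, 5]].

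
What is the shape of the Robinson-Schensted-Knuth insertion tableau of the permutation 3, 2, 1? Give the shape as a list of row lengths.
[1, 1, 1]

Row-insert each entry into an empty tableau.

After inserting 3: P = [[3]].
After inserting 2: P = [[2], [3]].
After inserting 1: P = [[1], [2], [3]].

The final insertion tableau P = [[1], [2], [3]] has shape [1, 1, 1].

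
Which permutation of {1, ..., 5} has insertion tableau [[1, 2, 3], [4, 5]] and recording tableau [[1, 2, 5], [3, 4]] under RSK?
4 5 1 2 3

Reverse the RSK construction: for i from n down to 1, find the cell of Q containing i, remove the entry at that cell from P, and reverse-bump it up through P; the value ejected from row 1 is w(i).

Step i=5: Q has 5 at row 1, column 3; remove that cell from P, ejecting 3. So w(5) = 3. P is now [[1, 2], [4, 5]].
Step i=4: Q has 4 at row 2, column 2; remove 5 from row 2 of P and reverse-bump: 5 enters row 1 and ejects 2. So w(4) = 2. P is now [[1, 5], [4]].
Step i=3: Q has 3 at row 2, column 1; remove 4 from row 2 of P and reverse-bump: 4 enters row 1 and ejects 1. So w(3) = 1. P is now [[4, 5]].
Step i=2: Q has 2 at row 1, column 2; remove that cell from P, ejecting 5. So w(2) = 5. P is now [[4]].
Step i=1: Q has 1 at row 1, column 1; remove that cell from P, ejecting 4. So w(1) = 4. P is now [].

So w = 4 5 1 2 3.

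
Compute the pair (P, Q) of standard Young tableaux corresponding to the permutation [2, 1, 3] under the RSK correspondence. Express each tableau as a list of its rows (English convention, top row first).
Insert each entry of the permutation into P by Schensted row insertion, recording in Q the position of each new cell.

Insert 2: appended to row 1. P = [[2]].
Insert 1: 1 bumps 2 from row 1; 2 starts row 2. P = [[1], [2]].
Insert 3: appended to row 1. P = [[1, 3], [2]].

So P = [[1, 3], [2]], Q = [[1, 3], [2]].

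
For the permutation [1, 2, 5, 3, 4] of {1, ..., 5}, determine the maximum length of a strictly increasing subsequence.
4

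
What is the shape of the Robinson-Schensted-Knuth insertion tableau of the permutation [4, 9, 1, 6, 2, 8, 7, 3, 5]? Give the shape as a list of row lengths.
Row-insert each entry into an empty tableau.

After inserting 4: P = [[4]].
After inserting 9: P = [[4, 9]].
After inserting 1: P = [[1, 9], [4]].
After inserting 6: P = [[1, 6], [4, 9]].
After inserting 2: P = [[1, 2], [4, 6], [9]].
After inserting 8: P = [[1, 2, 8], [4, 6], [9]].
After inserting 7: P = [[1, 2, 7], [4, 6, 8], [9]].
After inserting 3: P = [[1, 2, 3], [4, 6, 7], [8], [9]].
After inserting 5: P = [[1, 2, 3, 5], [4, 6, 7], [8], [9]].

The final insertion tableau P = [[1, 2, 3, 5], [4, 6, 7], [8], [9]] has shape [4, 3, 1, 1].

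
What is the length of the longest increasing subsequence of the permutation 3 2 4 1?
2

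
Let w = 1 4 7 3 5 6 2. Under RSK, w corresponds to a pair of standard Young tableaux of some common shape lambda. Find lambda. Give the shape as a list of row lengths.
Row-insert each entry into an empty tableau.

After inserting 1: P = [[1]].
After inserting 4: P = [[1, 4]].
After inserting 7: P = [[1, 4, 7]].
After inserting 3: P = [[1, 3, 7], [4]].
After inserting 5: P = [[1, 3, 5], [4, 7]].
After inserting 6: P = [[1, 3, 5, 6], [4, 7]].
After inserting 2: P = [[1, 2, 5, 6], [3, 7], [4]].

The final insertion tableau P = [[1, 2, 5, 6], [3, 7], [4]] has shape [4, 2, 1].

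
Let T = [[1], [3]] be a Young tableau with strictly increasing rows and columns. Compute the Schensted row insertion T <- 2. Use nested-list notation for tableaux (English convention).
[[1, 2], [3]]

2 is larger than every entry of row 1, so it is appended to row 1. The new tableau is [[1, 2], [3]].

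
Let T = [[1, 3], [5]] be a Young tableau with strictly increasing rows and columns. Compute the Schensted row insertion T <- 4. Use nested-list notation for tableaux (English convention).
[[1, 3, 4], [5]]

4 is larger than every entry of row 1, so it is appended to row 1. The new tableau is [[1, 3, 4], [5]].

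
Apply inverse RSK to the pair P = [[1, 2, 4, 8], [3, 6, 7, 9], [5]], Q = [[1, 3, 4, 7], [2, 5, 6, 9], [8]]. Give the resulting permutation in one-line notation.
5 1 6 7 3 4 9 2 8

Reverse the RSK construction: for i from n down to 1, find the cell of Q containing i, remove the entry at that cell from P, and reverse-bump it up through P; the value ejected from row 1 is w(i).

Step i=9: Q has 9 at row 2, column 4; remove 9 from row 2 of P and reverse-bump: 9 enters row 1 and ejects 8. So w(9) = 8. P is now [[1, 2, 4, 9], [3, 6, 7], [5]].
Step i=8: Q has 8 at row 3, column 1; remove 5 from row 3 of P and reverse-bump: 5 enters row 2 and ejects 3; 3 enters row 1 and ejects 2. So w(8) = 2. P is now [[1, 3, 4, 9], [5, 6, 7]].
Step i=7: Q has 7 at row 1, column 4; remove that cell from P, ejecting 9. So w(7) = 9. P is now [[1, 3, 4], [5, 6, 7]].
Step i=6: Q has 6 at row 2, column 3; remove 7 from row 2 of P and reverse-bump: 7 enters row 1 and ejects 4. So w(6) = 4. P is now [[1, 3, 7], [5, 6]].
Step i=5: Q has 5 at row 2, column 2; remove 6 from row 2 of P and reverse-bump: 6 enters row 1 and ejects 3. So w(5) = 3. P is now [[1, 6, 7], [5]].
Step i=4: Q has 4 at row 1, column 3; remove that cell from P, ejecting 7. So w(4) = 7. P is now [[1, 6], [5]].
Step i=3: Q has 3 at row 1, column 2; remove that cell from P, ejecting 6. So w(3) = 6. P is now [[1], [5]].
Step i=2: Q has 2 at row 2, column 1; remove 5 from row 2 of P and reverse-bump: 5 enters row 1 and ejects 1. So w(2) = 1. P is now [[5]].
Step i=1: Q has 1 at row 1, column 1; remove that cell from P, ejecting 5. So w(1) = 5. P is now [].

So w = 5 1 6 7 3 4 9 2 8.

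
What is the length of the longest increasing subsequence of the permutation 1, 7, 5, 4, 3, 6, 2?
3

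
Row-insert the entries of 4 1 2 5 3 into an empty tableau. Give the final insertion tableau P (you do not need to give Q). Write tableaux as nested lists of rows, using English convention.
P = [[1, 2, 3], [4, 5]]

Insert 4: appended to row 1. P = [[4]].
Insert 1: 1 bumps 4 from row 1; 4 starts row 2. P = [[1], [4]].
Insert 2: appended to row 1. P = [[1, 2], [4]].
Insert 5: appended to row 1. P = [[1, 2, 5], [4]].
Insert 3: 3 bumps 5 from row 1; 5 appends to row 2. P = [[1, 2, 3], [4, 5]].

So P = [[1, 2, 3], [4, 5]].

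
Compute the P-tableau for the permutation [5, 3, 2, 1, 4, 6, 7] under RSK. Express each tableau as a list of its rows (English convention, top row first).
P = [[1, 4, 6, 7], [2], [3], [5]]

After inserting 5: P = [[5]].
After inserting 3: P = [[3], [5]].
After inserting 2: P = [[2], [3], [5]].
After inserting 1: P = [[1], [2], [3], [5]].
After inserting 4: P = [[1, 4], [2], [3], [5]].
After inserting 6: P = [[1, 4, 6], [2], [3], [5]].
After inserting 7: P = [[1, 4, 6, 7], [2], [3], [5]].

So P = [[1, 4, 6, 7], [2], [3], [5]].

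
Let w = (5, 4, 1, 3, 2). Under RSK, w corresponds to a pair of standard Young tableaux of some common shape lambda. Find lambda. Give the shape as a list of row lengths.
RSK row insertion gives P = [[1, 2], [3], [4], [5]], which has shape [2, 1, 1, 1].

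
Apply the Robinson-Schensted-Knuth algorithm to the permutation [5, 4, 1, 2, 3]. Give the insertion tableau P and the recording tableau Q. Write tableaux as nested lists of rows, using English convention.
Insert each entry of the permutation into P by Schensted row insertion, recording in Q the position of each new cell.

Insert 5: appended to row 1. P = [[5]].
Insert 4: 4 bumps 5 from row 1; 5 starts row 2. P = [[4], [5]].
Insert 1: 1 bumps 4 from row 1; 4 bumps 5 from row 2; 5 starts row 3. P = [[1], [4], [5]].
Insert 2: appended to row 1. P = [[1, 2], [4], [5]].
Insert 3: appended to row 1. P = [[1, 2, 3], [4], [5]].

So P = [[1, 2, 3], [4], [5]], Q = [[1, 4, 5], [2], [3]].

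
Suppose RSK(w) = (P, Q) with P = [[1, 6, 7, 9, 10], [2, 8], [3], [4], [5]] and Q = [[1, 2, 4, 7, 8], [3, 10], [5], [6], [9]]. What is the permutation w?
Reverse RSK: for i = n, n-1, ..., 1, locate i in Q, remove the corresponding corner cell from P, and reverse-bump its entry up through P; the value ejected from row 1 is w(i).

So w = 5 6 4 8 3 2 9 10 1 7.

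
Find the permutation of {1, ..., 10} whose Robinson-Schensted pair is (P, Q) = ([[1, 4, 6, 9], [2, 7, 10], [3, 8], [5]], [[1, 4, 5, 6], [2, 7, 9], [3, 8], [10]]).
5 3 2 4 8 10 7 6 9 1

Reverse the RSK construction: for i from n down to 1, find the cell of Q containing i, remove the entry at that cell from P, and reverse-bump it up through P; the value ejected from row 1 is w(i).

Step i=10: Q has 10 at row 4, column 1; remove 5 from row 4 of P and reverse-bump: 5 enters row 3 and ejects 3; 3 enters row 2 and ejects 2; 2 enters row 1 and ejects 1. So w(10) = 1. P is now [[2, 4, 6, 9], [3, 7, 10], [5, 8]].
Step i=9: Q has 9 at row 2, column 3; remove 10 from row 2 of P and reverse-bump: 10 enters row 1 and ejects 9. So w(9) = 9. P is now [[2, 4, 6, 10], [3, 7], [5, 8]].
Step i=8: Q has 8 at row 3, column 2; remove 8 from row 3 of P and reverse-bump: 8 enters row 2 and ejects 7; 7 enters row 1 and ejects 6. So w(8) = 6. P is now [[2, 4, 7, 10], [3, 8], [5]].
Step i=7: Q has 7 at row 2, column 2; remove 8 from row 2 of P and reverse-bump: 8 enters row 1 and ejects 7. So w(7) = 7. P is now [[2, 4, 8, 10], [3], [5]].
Step i=6: Q has 6 at row 1, column 4; remove that cell from P, ejecting 10. So w(6) = 10. P is now [[2, 4, 8], [3], [5]].
Step i=5: Q has 5 at row 1, column 3; remove that cell from P, ejecting 8. So w(5) = 8. P is now [[2, 4], [3], [5]].
Step i=4: Q has 4 at row 1, column 2; remove that cell from P, ejecting 4. So w(4) = 4. P is now [[2], [3], [5]].
Step i=3: Q has 3 at row 3, column 1; remove 5 from row 3 of P and reverse-bump: 5 enters row 2 and ejects 3; 3 enters row 1 and ejects 2. So w(3) = 2. P is now [[3], [5]].
Step i=2: Q has 2 at row 2, column 1; remove 5 from row 2 of P and reverse-bump: 5 enters row 1 and ejects 3. So w(2) = 3. P is now [[5]].
Step i=1: Q has 1 at row 1, column 1; remove that cell from P, ejecting 5. So w(1) = 5. P is now [].

So w = 5 3 2 4 8 10 7 6 9 1.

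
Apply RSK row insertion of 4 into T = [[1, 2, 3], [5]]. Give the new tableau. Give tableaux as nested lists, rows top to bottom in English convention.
4 is larger than every entry of row 1, so it is appended to row 1. The new tableau is [[1, 2, 3, 4], [5]].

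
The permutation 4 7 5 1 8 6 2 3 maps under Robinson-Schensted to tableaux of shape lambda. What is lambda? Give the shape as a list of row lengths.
[3, 3, 2]

Row-insert each entry into an empty tableau.

After inserting 4: P = [[4]].
After inserting 7: P = [[4, 7]].
After inserting 5: P = [[4, 5], [7]].
After inserting 1: P = [[1, 5], [4], [7]].
After inserting 8: P = [[1, 5, 8], [4], [7]].
After inserting 6: P = [[1, 5, 6], [4, 8], [7]].
After inserting 2: P = [[1, 2, 6], [4, 5], [7, 8]].
After inserting 3: P = [[1, 2, 3], [4, 5, 6], [7, 8]].

The final insertion tableau P = [[1, 2, 3], [4, 5, 6], [7, 8]] has shape [3, 3, 2].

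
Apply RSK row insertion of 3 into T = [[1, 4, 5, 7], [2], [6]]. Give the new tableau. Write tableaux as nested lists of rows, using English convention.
[[1, 3, 5, 7], [2, 4], [6]]

In row 1, 3 replaces 4 (the leftmost entry greater than 3); 4 is bumped to row 2. 4 is appended to row 2. The new tableau is [[1, 3, 5, 7], [2, 4], [6]].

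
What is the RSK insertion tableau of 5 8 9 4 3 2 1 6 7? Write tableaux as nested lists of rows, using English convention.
After inserting 5: P = [[5]].
After inserting 8: P = [[5, 8]].
After inserting 9: P = [[5, 8, 9]].
After inserting 4: P = [[4, 8, 9], [5]].
After inserting 3: P = [[3, 8, 9], [4], [5]].
After inserting 2: P = [[2, 8, 9], [3], [4], [5]].
After inserting 1: P = [[1, 8, 9], [2], [3], [4], [5]].
After inserting 6: P = [[1, 6, 9], [2, 8], [3], [4], [5]].
After inserting 7: P = [[1, 6, 7], [2, 8, 9], [3], [4], [5]].

So P = [[1, 6, 7], [2, 8, 9], [3], [4], [5]].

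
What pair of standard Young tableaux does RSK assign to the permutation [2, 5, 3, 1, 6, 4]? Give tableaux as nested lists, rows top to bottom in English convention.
Insert each entry of the permutation into P by Schensted row insertion, recording in Q the position of each new cell.

After inserting 2: P = [[2]].
After inserting 5: P = [[2, 5]].
After inserting 3: P = [[2, 3], [5]].
After inserting 1: P = [[1, 3], [2], [5]].
After inserting 6: P = [[1, 3, 6], [2], [5]].
After inserting 4: P = [[1, 3, 4], [2, 6], [5]].

So P = [[1, 3, 4], [2, 6], [5]], Q = [[1, 2, 5], [3, 6], [4]].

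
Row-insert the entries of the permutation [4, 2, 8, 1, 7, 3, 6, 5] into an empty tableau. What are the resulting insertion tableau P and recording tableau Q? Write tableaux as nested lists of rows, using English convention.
Insert each entry of the permutation into P by Schensted row insertion, recording in Q the position of each new cell.

Insert 4: appended to row 1. P = [[4]].
Insert 2: 2 bumps 4 from row 1; 4 starts row 2. P = [[2], [4]].
Insert 8: appended to row 1. P = [[2, 8], [4]].
Insert 1: 1 bumps 2 from row 1; 2 bumps 4 from row 2; 4 starts row 3. P = [[1, 8], [2], [4]].
Insert 7: 7 bumps 8 from row 1; 8 appends to row 2. P = [[1, 7], [2, 8], [4]].
Insert 3: 3 bumps 7 from row 1; 7 bumps 8 from row 2; 8 appends to row 3. P = [[1, 3], [2, 7], [4, 8]].
Insert 6: appended to row 1. P = [[1, 3, 6], [2, 7], [4, 8]].
Insert 5: 5 bumps 6 from row 1; 6 bumps 7 from row 2; 7 bumps 8 from row 3; 8 starts row 4. P = [[1, 3, 5], [2, 6], [4, 7], [8]].

So P = [[1, 3, 5], [2, 6], [4, 7], [8]], Q = [[1, 3, 7], [2, 5], [4, 6], [8]].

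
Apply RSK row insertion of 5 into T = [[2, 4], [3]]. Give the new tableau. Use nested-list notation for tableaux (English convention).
[[2, 4, 5], [3]]

5 is larger than every entry of row 1, so it is appended to row 1. The new tableau is [[2, 4, 5], [3]].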